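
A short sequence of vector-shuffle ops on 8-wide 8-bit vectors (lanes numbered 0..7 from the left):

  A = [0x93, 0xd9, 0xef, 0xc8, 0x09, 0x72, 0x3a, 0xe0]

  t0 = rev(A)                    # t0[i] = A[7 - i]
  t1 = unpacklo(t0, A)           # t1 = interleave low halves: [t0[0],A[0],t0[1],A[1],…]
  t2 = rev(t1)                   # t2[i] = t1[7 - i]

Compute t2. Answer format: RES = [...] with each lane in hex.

RES = [0xc8, 0x09, 0xef, 0x72, 0xd9, 0x3a, 0x93, 0xe0]

→ t0 |e0|3a|72|09|c8|ef|d9|93|
→ t1 |e0|93|3a|d9|72|ef|09|c8|
→ t2 |c8|09|ef|72|d9|3a|93|e0|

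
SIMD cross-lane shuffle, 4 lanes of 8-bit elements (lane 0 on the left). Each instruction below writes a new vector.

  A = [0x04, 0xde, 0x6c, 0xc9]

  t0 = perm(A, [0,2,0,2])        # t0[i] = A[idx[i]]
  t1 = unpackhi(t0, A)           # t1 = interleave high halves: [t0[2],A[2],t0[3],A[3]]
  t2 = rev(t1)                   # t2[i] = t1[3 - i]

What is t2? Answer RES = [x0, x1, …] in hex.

RES = [ 0xc9  0x6c  0x6c  0x04 ]

→ t0 |04|6c|04|6c|
→ t1 |04|6c|6c|c9|
→ t2 |c9|6c|6c|04|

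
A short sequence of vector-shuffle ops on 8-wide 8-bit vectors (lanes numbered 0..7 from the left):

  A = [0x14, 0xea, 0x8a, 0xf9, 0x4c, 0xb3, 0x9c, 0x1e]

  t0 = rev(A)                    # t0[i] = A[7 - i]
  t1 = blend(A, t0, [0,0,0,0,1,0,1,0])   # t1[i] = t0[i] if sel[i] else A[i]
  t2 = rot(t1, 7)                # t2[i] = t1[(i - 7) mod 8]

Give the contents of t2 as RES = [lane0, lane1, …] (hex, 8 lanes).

RES = [0xea, 0x8a, 0xf9, 0xf9, 0xb3, 0xea, 0x1e, 0x14]

  t0: 1e 9c b3 4c f9 8a ea 14
  t1: 14 ea 8a f9 f9 b3 ea 1e
  t2: ea 8a f9 f9 b3 ea 1e 14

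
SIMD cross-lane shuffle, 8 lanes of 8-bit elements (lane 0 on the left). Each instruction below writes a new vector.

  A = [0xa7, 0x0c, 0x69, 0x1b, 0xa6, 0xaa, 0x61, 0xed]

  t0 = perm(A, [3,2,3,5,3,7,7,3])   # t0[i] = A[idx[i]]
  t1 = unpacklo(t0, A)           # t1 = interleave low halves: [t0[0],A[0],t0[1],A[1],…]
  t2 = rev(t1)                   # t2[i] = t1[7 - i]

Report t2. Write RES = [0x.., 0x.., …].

RES = [0x1b, 0xaa, 0x69, 0x1b, 0x0c, 0x69, 0xa7, 0x1b]

→ t0 |1b|69|1b|aa|1b|ed|ed|1b|
→ t1 |1b|a7|69|0c|1b|69|aa|1b|
→ t2 |1b|aa|69|1b|0c|69|a7|1b|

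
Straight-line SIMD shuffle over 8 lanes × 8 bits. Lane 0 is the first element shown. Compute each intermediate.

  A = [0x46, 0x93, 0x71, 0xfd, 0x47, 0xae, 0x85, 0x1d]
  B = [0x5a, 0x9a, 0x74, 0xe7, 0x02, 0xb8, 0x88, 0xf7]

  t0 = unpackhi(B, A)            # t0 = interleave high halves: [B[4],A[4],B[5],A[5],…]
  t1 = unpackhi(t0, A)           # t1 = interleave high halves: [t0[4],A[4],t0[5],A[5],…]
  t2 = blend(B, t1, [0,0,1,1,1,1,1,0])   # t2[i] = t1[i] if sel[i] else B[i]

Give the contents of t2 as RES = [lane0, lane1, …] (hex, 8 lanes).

RES = [0x5a, 0x9a, 0x85, 0xae, 0xf7, 0x85, 0x1d, 0xf7]

t0 = [0x02, 0x47, 0xb8, 0xae, 0x88, 0x85, 0xf7, 0x1d]
t1 = [0x88, 0x47, 0x85, 0xae, 0xf7, 0x85, 0x1d, 0x1d]
t2 = [0x5a, 0x9a, 0x85, 0xae, 0xf7, 0x85, 0x1d, 0xf7]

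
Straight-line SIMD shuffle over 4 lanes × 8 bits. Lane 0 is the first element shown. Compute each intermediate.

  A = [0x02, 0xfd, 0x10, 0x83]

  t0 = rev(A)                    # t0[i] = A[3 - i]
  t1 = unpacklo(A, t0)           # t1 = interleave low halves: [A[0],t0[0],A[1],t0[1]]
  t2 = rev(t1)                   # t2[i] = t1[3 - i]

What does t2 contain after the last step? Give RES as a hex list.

RES = [0x10, 0xfd, 0x83, 0x02]

  t0: 83 10 fd 02
  t1: 02 83 fd 10
  t2: 10 fd 83 02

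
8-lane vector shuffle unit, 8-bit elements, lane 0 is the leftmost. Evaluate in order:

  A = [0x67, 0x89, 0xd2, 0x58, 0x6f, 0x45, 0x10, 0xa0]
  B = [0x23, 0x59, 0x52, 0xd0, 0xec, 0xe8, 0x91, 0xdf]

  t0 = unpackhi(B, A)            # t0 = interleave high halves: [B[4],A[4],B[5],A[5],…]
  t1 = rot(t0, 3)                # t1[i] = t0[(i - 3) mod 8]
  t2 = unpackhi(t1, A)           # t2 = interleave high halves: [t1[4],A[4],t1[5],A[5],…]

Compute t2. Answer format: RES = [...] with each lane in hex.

RES = [ 0x6f  0x6f  0xe8  0x45  0x45  0x10  0x91  0xa0 ]

→ t0 |ec|6f|e8|45|91|10|df|a0|
→ t1 |10|df|a0|ec|6f|e8|45|91|
→ t2 |6f|6f|e8|45|45|10|91|a0|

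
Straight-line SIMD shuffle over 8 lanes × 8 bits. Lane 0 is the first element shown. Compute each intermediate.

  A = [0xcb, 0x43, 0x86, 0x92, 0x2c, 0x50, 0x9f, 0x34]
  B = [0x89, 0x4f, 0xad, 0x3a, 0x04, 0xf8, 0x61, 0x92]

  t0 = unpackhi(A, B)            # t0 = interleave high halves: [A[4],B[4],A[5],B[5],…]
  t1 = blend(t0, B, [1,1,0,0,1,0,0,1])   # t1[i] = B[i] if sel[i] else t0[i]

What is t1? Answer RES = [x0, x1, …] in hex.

  t0: 2c 04 50 f8 9f 61 34 92
  t1: 89 4f 50 f8 04 61 34 92

RES = [ 0x89  0x4f  0x50  0xf8  0x04  0x61  0x34  0x92 ]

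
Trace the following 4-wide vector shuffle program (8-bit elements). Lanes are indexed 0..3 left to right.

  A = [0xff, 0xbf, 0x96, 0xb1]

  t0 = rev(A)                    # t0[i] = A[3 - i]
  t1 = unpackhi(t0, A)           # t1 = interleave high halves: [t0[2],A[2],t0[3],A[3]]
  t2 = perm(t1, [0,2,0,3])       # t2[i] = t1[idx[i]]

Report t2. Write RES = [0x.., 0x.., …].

→ t0 |b1|96|bf|ff|
→ t1 |bf|96|ff|b1|
→ t2 |bf|ff|bf|b1|

RES = [ 0xbf  0xff  0xbf  0xb1 ]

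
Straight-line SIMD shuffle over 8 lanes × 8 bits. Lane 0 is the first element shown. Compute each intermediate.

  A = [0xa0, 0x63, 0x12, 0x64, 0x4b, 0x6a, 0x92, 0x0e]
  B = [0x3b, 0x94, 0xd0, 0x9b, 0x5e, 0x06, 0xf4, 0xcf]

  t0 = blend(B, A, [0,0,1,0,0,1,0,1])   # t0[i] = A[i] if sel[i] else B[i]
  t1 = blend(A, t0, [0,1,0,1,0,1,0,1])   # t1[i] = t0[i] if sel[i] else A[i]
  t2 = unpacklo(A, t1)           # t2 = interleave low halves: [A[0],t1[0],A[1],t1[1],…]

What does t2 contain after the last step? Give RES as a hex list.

t0 = [0x3b, 0x94, 0x12, 0x9b, 0x5e, 0x6a, 0xf4, 0x0e]
t1 = [0xa0, 0x94, 0x12, 0x9b, 0x4b, 0x6a, 0x92, 0x0e]
t2 = [0xa0, 0xa0, 0x63, 0x94, 0x12, 0x12, 0x64, 0x9b]

RES = [0xa0, 0xa0, 0x63, 0x94, 0x12, 0x12, 0x64, 0x9b]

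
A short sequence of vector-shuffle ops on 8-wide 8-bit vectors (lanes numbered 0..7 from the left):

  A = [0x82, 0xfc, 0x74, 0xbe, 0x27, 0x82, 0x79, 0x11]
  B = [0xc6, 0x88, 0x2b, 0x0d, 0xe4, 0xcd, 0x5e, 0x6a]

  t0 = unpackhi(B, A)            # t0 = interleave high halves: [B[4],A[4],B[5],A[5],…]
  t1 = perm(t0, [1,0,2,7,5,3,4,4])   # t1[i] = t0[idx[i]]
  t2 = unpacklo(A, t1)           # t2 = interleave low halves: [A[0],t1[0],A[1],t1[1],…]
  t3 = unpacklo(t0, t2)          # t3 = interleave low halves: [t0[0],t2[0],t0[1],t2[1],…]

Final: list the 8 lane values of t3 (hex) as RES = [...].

RES = [ 0xe4  0x82  0x27  0x27  0xcd  0xfc  0x82  0xe4 ]

  t0: e4 27 cd 82 5e 79 6a 11
  t1: 27 e4 cd 11 79 82 5e 5e
  t2: 82 27 fc e4 74 cd be 11
  t3: e4 82 27 27 cd fc 82 e4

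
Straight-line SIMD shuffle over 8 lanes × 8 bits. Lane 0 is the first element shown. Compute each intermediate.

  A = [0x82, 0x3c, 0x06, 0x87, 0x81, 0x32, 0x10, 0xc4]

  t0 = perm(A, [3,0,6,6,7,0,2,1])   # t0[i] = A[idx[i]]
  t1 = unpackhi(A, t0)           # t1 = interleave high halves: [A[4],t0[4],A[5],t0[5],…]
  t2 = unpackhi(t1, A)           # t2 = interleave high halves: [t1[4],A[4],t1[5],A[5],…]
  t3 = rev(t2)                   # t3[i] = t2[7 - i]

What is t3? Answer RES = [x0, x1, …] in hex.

  t0: 87 82 10 10 c4 82 06 3c
  t1: 81 c4 32 82 10 06 c4 3c
  t2: 10 81 06 32 c4 10 3c c4
  t3: c4 3c 10 c4 32 06 81 10

RES = [0xc4, 0x3c, 0x10, 0xc4, 0x32, 0x06, 0x81, 0x10]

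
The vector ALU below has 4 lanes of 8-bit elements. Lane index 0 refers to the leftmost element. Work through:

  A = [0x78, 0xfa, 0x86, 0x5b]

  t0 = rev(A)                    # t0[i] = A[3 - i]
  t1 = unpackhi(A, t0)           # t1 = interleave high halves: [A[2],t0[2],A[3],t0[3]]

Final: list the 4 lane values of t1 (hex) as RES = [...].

  t0: 5b 86 fa 78
  t1: 86 fa 5b 78

RES = [0x86, 0xfa, 0x5b, 0x78]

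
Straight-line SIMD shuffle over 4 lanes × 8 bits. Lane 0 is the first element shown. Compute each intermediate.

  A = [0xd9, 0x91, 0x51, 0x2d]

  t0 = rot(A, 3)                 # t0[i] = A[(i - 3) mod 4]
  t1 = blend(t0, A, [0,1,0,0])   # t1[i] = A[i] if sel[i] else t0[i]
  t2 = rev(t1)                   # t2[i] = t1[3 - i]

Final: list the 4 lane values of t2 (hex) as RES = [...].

RES = [0xd9, 0x2d, 0x91, 0x91]

→ t0 |91|51|2d|d9|
→ t1 |91|91|2d|d9|
→ t2 |d9|2d|91|91|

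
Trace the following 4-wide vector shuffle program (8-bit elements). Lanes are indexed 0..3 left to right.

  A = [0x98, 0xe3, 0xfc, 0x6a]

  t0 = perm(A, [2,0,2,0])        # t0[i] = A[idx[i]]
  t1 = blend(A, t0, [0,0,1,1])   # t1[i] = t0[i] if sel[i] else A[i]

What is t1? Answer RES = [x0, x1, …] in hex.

RES = [ 0x98  0xe3  0xfc  0x98 ]

→ t0 |fc|98|fc|98|
→ t1 |98|e3|fc|98|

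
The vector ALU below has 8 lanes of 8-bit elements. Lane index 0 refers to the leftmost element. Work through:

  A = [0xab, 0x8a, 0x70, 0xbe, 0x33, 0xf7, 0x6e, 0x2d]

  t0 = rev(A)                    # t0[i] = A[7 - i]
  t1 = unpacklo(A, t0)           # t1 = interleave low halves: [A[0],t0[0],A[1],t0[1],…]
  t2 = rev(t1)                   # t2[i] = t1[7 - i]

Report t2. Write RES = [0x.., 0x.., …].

RES = [ 0x33  0xbe  0xf7  0x70  0x6e  0x8a  0x2d  0xab ]

  t0: 2d 6e f7 33 be 70 8a ab
  t1: ab 2d 8a 6e 70 f7 be 33
  t2: 33 be f7 70 6e 8a 2d ab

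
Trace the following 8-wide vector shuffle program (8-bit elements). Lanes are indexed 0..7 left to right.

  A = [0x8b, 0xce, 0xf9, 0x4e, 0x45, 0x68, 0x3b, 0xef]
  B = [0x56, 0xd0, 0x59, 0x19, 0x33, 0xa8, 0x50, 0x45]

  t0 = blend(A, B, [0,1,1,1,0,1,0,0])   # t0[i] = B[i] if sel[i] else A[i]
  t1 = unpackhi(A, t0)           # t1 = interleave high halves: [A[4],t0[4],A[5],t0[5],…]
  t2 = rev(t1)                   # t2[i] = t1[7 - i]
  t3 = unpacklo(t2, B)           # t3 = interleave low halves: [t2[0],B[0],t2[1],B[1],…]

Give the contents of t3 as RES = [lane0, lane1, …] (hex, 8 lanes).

→ t0 |8b|d0|59|19|45|a8|3b|ef|
→ t1 |45|45|68|a8|3b|3b|ef|ef|
→ t2 |ef|ef|3b|3b|a8|68|45|45|
→ t3 |ef|56|ef|d0|3b|59|3b|19|

RES = [ 0xef  0x56  0xef  0xd0  0x3b  0x59  0x3b  0x19 ]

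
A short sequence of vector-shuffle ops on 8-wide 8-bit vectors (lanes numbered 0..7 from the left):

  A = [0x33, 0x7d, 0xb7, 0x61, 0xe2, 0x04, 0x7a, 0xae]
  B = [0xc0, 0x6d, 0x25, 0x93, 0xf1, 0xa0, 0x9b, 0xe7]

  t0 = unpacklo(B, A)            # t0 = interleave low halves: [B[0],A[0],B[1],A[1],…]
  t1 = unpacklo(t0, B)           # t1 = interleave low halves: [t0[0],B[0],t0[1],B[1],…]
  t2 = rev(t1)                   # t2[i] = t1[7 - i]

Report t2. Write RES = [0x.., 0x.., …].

RES = [ 0x93  0x7d  0x25  0x6d  0x6d  0x33  0xc0  0xc0 ]

→ t0 |c0|33|6d|7d|25|b7|93|61|
→ t1 |c0|c0|33|6d|6d|25|7d|93|
→ t2 |93|7d|25|6d|6d|33|c0|c0|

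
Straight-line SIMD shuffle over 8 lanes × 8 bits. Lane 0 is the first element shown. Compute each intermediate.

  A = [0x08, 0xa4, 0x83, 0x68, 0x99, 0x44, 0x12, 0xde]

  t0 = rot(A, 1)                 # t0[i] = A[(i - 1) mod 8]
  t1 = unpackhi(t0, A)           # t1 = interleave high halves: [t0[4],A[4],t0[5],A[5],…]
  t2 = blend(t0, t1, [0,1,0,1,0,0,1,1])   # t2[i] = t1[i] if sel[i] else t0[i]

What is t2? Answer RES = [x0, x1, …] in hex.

t0 = [0xde, 0x08, 0xa4, 0x83, 0x68, 0x99, 0x44, 0x12]
t1 = [0x68, 0x99, 0x99, 0x44, 0x44, 0x12, 0x12, 0xde]
t2 = [0xde, 0x99, 0xa4, 0x44, 0x68, 0x99, 0x12, 0xde]

RES = [0xde, 0x99, 0xa4, 0x44, 0x68, 0x99, 0x12, 0xde]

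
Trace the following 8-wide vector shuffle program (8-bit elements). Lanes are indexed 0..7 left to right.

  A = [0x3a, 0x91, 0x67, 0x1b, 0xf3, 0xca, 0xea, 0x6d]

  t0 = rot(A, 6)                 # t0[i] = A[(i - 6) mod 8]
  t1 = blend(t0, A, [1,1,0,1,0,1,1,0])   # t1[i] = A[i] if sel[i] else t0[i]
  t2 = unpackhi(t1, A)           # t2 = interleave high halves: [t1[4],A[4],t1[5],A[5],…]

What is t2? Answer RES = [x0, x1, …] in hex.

RES = [ 0xea  0xf3  0xca  0xca  0xea  0xea  0x91  0x6d ]

→ t0 |67|1b|f3|ca|ea|6d|3a|91|
→ t1 |3a|91|f3|1b|ea|ca|ea|91|
→ t2 |ea|f3|ca|ca|ea|ea|91|6d|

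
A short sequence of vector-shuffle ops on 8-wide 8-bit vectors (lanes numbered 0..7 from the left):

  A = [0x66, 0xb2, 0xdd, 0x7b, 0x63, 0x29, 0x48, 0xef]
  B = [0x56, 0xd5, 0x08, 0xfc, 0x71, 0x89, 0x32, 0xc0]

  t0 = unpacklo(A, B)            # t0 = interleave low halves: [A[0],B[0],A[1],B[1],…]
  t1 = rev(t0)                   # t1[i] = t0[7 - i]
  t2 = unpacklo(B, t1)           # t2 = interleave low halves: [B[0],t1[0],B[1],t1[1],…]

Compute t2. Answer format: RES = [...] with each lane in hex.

RES = [ 0x56  0xfc  0xd5  0x7b  0x08  0x08  0xfc  0xdd ]

→ t0 |66|56|b2|d5|dd|08|7b|fc|
→ t1 |fc|7b|08|dd|d5|b2|56|66|
→ t2 |56|fc|d5|7b|08|08|fc|dd|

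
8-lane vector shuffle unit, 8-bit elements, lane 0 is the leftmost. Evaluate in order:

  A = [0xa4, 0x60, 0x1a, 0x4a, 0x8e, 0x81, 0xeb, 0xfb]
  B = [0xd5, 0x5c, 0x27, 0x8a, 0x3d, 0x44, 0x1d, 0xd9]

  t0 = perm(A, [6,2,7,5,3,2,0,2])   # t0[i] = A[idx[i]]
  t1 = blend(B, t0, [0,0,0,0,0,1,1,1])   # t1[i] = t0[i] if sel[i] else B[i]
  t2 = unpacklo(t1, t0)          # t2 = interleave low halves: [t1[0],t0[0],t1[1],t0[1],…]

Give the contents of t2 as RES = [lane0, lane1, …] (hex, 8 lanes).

RES = [0xd5, 0xeb, 0x5c, 0x1a, 0x27, 0xfb, 0x8a, 0x81]

→ t0 |eb|1a|fb|81|4a|1a|a4|1a|
→ t1 |d5|5c|27|8a|3d|1a|a4|1a|
→ t2 |d5|eb|5c|1a|27|fb|8a|81|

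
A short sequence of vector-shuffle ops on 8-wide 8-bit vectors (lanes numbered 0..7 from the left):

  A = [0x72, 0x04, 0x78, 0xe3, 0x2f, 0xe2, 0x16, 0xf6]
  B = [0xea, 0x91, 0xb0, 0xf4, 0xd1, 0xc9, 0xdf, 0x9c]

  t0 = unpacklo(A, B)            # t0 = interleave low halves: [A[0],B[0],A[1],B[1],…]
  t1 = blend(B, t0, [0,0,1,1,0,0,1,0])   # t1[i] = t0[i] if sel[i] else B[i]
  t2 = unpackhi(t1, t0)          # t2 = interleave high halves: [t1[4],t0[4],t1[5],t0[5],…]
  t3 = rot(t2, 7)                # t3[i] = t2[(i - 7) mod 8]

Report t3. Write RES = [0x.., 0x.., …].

→ t0 |72|ea|04|91|78|b0|e3|f4|
→ t1 |ea|91|04|91|d1|c9|e3|9c|
→ t2 |d1|78|c9|b0|e3|e3|9c|f4|
→ t3 |78|c9|b0|e3|e3|9c|f4|d1|

RES = [0x78, 0xc9, 0xb0, 0xe3, 0xe3, 0x9c, 0xf4, 0xd1]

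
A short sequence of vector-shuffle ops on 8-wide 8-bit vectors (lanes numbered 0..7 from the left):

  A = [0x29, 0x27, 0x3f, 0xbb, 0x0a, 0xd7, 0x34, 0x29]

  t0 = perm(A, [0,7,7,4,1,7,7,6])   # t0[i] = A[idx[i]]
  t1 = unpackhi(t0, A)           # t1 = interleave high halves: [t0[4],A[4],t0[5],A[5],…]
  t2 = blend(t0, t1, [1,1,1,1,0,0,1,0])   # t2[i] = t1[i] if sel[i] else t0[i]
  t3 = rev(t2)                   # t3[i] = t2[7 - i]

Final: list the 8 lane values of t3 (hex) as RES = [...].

RES = [0x34, 0x34, 0x29, 0x27, 0xd7, 0x29, 0x0a, 0x27]

  t0: 29 29 29 0a 27 29 29 34
  t1: 27 0a 29 d7 29 34 34 29
  t2: 27 0a 29 d7 27 29 34 34
  t3: 34 34 29 27 d7 29 0a 27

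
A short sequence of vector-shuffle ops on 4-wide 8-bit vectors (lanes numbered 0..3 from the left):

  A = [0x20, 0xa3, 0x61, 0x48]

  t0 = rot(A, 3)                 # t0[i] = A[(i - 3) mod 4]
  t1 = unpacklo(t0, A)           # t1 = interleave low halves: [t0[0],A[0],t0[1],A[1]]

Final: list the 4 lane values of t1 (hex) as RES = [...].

  t0: a3 61 48 20
  t1: a3 20 61 a3

RES = [0xa3, 0x20, 0x61, 0xa3]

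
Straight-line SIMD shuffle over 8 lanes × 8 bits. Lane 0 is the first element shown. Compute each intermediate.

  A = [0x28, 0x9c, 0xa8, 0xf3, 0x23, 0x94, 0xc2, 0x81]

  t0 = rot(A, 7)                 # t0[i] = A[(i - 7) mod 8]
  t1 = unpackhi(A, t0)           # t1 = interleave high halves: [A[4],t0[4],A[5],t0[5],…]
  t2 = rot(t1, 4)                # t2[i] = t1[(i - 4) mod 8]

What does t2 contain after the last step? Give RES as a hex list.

RES = [0xc2, 0x81, 0x81, 0x28, 0x23, 0x94, 0x94, 0xc2]

→ t0 |9c|a8|f3|23|94|c2|81|28|
→ t1 |23|94|94|c2|c2|81|81|28|
→ t2 |c2|81|81|28|23|94|94|c2|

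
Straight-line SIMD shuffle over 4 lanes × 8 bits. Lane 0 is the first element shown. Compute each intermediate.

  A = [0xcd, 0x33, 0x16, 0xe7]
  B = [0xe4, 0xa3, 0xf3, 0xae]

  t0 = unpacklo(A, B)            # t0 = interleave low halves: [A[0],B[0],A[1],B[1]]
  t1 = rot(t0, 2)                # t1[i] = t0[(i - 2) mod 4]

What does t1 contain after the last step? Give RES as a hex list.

RES = [ 0x33  0xa3  0xcd  0xe4 ]

t0 = [0xcd, 0xe4, 0x33, 0xa3]
t1 = [0x33, 0xa3, 0xcd, 0xe4]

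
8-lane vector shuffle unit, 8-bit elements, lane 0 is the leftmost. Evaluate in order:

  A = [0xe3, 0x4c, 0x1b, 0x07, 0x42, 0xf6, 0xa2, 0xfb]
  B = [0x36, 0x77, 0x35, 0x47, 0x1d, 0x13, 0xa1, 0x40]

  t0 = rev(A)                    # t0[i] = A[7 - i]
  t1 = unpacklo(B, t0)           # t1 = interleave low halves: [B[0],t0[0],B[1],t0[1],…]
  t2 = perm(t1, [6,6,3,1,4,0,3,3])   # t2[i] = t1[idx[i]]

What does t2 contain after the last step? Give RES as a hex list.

RES = [ 0x47  0x47  0xa2  0xfb  0x35  0x36  0xa2  0xa2 ]

→ t0 |fb|a2|f6|42|07|1b|4c|e3|
→ t1 |36|fb|77|a2|35|f6|47|42|
→ t2 |47|47|a2|fb|35|36|a2|a2|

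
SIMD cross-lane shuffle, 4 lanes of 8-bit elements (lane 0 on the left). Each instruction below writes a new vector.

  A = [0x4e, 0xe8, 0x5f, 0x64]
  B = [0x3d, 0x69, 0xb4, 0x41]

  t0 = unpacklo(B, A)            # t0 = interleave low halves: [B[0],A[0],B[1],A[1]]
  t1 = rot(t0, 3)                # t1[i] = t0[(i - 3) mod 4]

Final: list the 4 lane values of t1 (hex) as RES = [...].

  t0: 3d 4e 69 e8
  t1: 4e 69 e8 3d

RES = [ 0x4e  0x69  0xe8  0x3d ]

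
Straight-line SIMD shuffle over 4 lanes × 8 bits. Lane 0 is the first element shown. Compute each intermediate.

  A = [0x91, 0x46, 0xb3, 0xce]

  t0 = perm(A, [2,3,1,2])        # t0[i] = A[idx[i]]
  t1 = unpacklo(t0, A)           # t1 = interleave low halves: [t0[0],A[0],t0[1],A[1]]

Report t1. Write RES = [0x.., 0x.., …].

→ t0 |b3|ce|46|b3|
→ t1 |b3|91|ce|46|

RES = [0xb3, 0x91, 0xce, 0x46]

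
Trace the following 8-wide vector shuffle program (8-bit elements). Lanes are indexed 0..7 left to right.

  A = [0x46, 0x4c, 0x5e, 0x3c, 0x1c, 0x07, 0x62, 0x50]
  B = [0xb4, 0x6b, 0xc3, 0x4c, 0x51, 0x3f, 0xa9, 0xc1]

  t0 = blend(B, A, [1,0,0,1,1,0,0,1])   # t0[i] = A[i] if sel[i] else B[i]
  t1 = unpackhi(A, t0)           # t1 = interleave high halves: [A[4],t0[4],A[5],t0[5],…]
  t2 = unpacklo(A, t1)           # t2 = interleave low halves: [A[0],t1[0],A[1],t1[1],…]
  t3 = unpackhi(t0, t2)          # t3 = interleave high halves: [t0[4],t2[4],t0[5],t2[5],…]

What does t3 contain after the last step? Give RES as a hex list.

RES = [ 0x1c  0x5e  0x3f  0x07  0xa9  0x3c  0x50  0x3f ]

→ t0 |46|6b|c3|3c|1c|3f|a9|50|
→ t1 |1c|1c|07|3f|62|a9|50|50|
→ t2 |46|1c|4c|1c|5e|07|3c|3f|
→ t3 |1c|5e|3f|07|a9|3c|50|3f|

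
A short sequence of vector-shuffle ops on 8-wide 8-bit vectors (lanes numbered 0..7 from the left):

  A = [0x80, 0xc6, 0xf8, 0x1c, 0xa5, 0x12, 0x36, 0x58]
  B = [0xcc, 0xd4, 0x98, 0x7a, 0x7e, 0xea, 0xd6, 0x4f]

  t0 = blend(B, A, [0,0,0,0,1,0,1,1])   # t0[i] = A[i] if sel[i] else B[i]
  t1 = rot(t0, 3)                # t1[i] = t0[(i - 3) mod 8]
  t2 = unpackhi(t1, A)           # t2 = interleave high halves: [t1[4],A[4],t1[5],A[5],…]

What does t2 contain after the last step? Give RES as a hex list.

RES = [0xd4, 0xa5, 0x98, 0x12, 0x7a, 0x36, 0xa5, 0x58]

  t0: cc d4 98 7a a5 ea 36 58
  t1: ea 36 58 cc d4 98 7a a5
  t2: d4 a5 98 12 7a 36 a5 58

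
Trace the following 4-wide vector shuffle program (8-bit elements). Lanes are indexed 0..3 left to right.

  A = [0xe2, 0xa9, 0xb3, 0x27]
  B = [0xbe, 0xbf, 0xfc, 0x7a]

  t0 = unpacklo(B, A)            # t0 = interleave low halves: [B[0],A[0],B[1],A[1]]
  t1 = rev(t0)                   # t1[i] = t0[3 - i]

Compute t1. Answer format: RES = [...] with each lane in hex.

RES = [0xa9, 0xbf, 0xe2, 0xbe]

t0 = [0xbe, 0xe2, 0xbf, 0xa9]
t1 = [0xa9, 0xbf, 0xe2, 0xbe]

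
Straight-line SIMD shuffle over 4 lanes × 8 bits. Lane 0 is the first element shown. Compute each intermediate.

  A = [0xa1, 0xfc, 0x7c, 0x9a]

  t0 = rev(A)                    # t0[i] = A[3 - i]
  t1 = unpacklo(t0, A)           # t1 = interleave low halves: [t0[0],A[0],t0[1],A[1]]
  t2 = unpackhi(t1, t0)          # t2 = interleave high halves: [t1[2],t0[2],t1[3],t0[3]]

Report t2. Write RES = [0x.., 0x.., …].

RES = [ 0x7c  0xfc  0xfc  0xa1 ]

t0 = [0x9a, 0x7c, 0xfc, 0xa1]
t1 = [0x9a, 0xa1, 0x7c, 0xfc]
t2 = [0x7c, 0xfc, 0xfc, 0xa1]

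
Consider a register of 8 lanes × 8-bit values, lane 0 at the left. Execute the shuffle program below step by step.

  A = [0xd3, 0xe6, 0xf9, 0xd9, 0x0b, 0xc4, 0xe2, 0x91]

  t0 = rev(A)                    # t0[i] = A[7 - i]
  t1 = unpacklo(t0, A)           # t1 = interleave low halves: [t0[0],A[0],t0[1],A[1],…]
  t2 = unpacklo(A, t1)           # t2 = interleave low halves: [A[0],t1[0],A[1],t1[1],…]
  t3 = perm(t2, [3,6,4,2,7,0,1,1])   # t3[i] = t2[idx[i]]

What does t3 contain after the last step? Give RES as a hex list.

RES = [ 0xd3  0xd9  0xf9  0xe6  0xe6  0xd3  0x91  0x91 ]

  t0: 91 e2 c4 0b d9 f9 e6 d3
  t1: 91 d3 e2 e6 c4 f9 0b d9
  t2: d3 91 e6 d3 f9 e2 d9 e6
  t3: d3 d9 f9 e6 e6 d3 91 91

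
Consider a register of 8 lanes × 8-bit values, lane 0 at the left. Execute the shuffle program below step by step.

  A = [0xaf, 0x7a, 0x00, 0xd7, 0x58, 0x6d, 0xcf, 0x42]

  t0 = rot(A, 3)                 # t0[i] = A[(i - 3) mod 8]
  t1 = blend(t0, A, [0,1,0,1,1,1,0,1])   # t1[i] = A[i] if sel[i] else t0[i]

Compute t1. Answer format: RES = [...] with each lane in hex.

  t0: 6d cf 42 af 7a 00 d7 58
  t1: 6d 7a 42 d7 58 6d d7 42

RES = [ 0x6d  0x7a  0x42  0xd7  0x58  0x6d  0xd7  0x42 ]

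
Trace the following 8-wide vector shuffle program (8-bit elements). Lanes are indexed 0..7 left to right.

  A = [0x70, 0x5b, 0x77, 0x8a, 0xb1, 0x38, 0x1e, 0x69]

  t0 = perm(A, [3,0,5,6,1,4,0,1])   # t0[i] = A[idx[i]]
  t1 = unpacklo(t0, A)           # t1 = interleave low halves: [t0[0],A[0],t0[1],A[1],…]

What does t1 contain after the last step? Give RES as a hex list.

t0 = [0x8a, 0x70, 0x38, 0x1e, 0x5b, 0xb1, 0x70, 0x5b]
t1 = [0x8a, 0x70, 0x70, 0x5b, 0x38, 0x77, 0x1e, 0x8a]

RES = [ 0x8a  0x70  0x70  0x5b  0x38  0x77  0x1e  0x8a ]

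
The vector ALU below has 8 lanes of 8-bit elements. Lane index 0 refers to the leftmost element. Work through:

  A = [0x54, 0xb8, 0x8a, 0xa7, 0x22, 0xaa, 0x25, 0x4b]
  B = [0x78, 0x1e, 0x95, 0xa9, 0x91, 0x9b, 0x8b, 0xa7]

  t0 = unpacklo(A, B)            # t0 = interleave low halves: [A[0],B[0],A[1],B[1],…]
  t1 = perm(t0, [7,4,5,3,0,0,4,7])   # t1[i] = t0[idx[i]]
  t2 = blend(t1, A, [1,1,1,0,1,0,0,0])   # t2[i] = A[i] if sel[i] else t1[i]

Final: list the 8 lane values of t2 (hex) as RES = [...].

  t0: 54 78 b8 1e 8a 95 a7 a9
  t1: a9 8a 95 1e 54 54 8a a9
  t2: 54 b8 8a 1e 22 54 8a a9

RES = [ 0x54  0xb8  0x8a  0x1e  0x22  0x54  0x8a  0xa9 ]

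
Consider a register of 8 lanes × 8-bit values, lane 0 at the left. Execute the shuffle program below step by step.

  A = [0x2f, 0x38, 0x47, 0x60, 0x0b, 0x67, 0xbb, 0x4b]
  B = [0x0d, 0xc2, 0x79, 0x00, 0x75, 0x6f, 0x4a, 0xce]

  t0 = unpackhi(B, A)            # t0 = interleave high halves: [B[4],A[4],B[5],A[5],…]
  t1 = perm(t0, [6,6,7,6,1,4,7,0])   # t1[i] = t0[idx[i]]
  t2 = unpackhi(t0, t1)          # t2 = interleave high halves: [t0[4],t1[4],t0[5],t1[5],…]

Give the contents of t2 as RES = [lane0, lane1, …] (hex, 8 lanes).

t0 = [0x75, 0x0b, 0x6f, 0x67, 0x4a, 0xbb, 0xce, 0x4b]
t1 = [0xce, 0xce, 0x4b, 0xce, 0x0b, 0x4a, 0x4b, 0x75]
t2 = [0x4a, 0x0b, 0xbb, 0x4a, 0xce, 0x4b, 0x4b, 0x75]

RES = [0x4a, 0x0b, 0xbb, 0x4a, 0xce, 0x4b, 0x4b, 0x75]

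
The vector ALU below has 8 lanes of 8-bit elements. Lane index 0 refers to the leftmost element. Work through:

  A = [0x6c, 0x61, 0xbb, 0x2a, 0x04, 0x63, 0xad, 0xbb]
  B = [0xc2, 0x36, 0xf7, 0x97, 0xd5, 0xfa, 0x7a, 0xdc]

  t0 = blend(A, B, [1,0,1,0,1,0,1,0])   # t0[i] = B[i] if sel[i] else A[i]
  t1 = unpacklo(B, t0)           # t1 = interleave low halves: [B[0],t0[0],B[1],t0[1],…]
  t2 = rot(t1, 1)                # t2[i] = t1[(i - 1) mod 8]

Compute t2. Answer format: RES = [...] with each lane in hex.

RES = [0x2a, 0xc2, 0xc2, 0x36, 0x61, 0xf7, 0xf7, 0x97]

t0 = [0xc2, 0x61, 0xf7, 0x2a, 0xd5, 0x63, 0x7a, 0xbb]
t1 = [0xc2, 0xc2, 0x36, 0x61, 0xf7, 0xf7, 0x97, 0x2a]
t2 = [0x2a, 0xc2, 0xc2, 0x36, 0x61, 0xf7, 0xf7, 0x97]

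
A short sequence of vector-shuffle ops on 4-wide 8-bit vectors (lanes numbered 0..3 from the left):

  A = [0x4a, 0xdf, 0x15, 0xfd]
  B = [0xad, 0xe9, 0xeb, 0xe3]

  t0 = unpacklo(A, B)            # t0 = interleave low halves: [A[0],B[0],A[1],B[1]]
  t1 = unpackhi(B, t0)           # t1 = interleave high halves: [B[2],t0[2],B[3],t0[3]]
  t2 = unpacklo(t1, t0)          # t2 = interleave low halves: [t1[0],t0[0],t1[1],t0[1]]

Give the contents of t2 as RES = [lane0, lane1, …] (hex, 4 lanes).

→ t0 |4a|ad|df|e9|
→ t1 |eb|df|e3|e9|
→ t2 |eb|4a|df|ad|

RES = [ 0xeb  0x4a  0xdf  0xad ]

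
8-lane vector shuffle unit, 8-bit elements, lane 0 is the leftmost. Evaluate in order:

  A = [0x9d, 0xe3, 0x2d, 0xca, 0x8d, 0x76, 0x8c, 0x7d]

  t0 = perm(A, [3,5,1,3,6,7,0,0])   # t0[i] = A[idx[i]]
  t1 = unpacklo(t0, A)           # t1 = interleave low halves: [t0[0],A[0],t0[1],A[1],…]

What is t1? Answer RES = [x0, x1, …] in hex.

RES = [0xca, 0x9d, 0x76, 0xe3, 0xe3, 0x2d, 0xca, 0xca]

  t0: ca 76 e3 ca 8c 7d 9d 9d
  t1: ca 9d 76 e3 e3 2d ca ca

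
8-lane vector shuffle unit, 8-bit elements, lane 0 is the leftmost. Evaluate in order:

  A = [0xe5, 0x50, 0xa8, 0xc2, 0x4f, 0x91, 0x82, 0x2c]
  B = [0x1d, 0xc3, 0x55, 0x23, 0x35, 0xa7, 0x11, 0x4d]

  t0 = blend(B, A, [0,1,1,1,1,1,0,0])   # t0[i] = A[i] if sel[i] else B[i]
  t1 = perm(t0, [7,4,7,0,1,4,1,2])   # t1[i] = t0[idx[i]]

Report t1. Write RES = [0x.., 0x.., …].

  t0: 1d 50 a8 c2 4f 91 11 4d
  t1: 4d 4f 4d 1d 50 4f 50 a8

RES = [0x4d, 0x4f, 0x4d, 0x1d, 0x50, 0x4f, 0x50, 0xa8]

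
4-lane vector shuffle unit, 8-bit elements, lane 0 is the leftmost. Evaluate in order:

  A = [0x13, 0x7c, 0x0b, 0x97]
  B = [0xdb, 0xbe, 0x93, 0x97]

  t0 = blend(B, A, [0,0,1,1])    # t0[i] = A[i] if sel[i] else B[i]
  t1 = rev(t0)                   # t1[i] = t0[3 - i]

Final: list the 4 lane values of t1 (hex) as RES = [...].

RES = [0x97, 0x0b, 0xbe, 0xdb]

→ t0 |db|be|0b|97|
→ t1 |97|0b|be|db|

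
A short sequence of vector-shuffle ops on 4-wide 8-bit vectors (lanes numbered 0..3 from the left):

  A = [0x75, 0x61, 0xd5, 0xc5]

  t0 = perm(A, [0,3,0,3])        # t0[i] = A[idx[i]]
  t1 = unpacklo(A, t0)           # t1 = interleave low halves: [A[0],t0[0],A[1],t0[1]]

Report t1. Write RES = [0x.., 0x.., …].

  t0: 75 c5 75 c5
  t1: 75 75 61 c5

RES = [0x75, 0x75, 0x61, 0xc5]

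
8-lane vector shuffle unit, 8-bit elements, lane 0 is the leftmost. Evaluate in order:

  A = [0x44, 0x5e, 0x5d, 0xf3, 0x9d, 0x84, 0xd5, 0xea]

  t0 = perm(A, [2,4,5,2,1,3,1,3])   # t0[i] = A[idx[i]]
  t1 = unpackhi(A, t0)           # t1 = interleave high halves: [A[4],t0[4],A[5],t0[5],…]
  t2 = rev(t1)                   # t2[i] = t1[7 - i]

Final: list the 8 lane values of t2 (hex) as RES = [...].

t0 = [0x5d, 0x9d, 0x84, 0x5d, 0x5e, 0xf3, 0x5e, 0xf3]
t1 = [0x9d, 0x5e, 0x84, 0xf3, 0xd5, 0x5e, 0xea, 0xf3]
t2 = [0xf3, 0xea, 0x5e, 0xd5, 0xf3, 0x84, 0x5e, 0x9d]

RES = [ 0xf3  0xea  0x5e  0xd5  0xf3  0x84  0x5e  0x9d ]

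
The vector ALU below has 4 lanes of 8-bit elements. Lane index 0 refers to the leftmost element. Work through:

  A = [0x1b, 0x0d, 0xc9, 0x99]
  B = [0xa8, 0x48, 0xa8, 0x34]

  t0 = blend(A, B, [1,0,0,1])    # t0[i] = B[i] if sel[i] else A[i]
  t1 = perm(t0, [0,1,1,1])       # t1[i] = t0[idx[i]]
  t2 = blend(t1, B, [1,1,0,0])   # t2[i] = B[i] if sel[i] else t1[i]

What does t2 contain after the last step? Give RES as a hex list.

→ t0 |a8|0d|c9|34|
→ t1 |a8|0d|0d|0d|
→ t2 |a8|48|0d|0d|

RES = [ 0xa8  0x48  0x0d  0x0d ]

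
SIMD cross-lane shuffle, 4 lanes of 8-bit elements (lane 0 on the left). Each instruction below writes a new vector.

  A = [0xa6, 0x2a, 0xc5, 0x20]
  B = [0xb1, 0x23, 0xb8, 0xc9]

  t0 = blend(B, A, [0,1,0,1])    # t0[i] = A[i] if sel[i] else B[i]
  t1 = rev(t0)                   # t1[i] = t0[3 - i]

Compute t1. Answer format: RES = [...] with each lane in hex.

RES = [ 0x20  0xb8  0x2a  0xb1 ]

→ t0 |b1|2a|b8|20|
→ t1 |20|b8|2a|b1|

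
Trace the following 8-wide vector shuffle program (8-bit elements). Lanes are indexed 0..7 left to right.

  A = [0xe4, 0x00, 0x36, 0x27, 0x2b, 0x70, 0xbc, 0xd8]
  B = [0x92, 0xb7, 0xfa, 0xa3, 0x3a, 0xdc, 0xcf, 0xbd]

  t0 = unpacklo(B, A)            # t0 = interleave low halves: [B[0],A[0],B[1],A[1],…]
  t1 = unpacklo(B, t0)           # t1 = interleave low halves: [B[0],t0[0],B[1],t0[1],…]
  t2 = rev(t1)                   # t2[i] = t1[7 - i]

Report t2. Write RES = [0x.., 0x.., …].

RES = [0x00, 0xa3, 0xb7, 0xfa, 0xe4, 0xb7, 0x92, 0x92]

t0 = [0x92, 0xe4, 0xb7, 0x00, 0xfa, 0x36, 0xa3, 0x27]
t1 = [0x92, 0x92, 0xb7, 0xe4, 0xfa, 0xb7, 0xa3, 0x00]
t2 = [0x00, 0xa3, 0xb7, 0xfa, 0xe4, 0xb7, 0x92, 0x92]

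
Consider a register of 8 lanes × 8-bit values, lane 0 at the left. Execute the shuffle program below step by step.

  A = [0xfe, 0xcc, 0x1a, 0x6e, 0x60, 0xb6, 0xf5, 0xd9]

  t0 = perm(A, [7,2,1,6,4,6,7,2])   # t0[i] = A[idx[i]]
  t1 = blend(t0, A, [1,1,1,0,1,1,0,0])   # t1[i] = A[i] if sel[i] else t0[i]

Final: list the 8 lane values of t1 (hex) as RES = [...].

  t0: d9 1a cc f5 60 f5 d9 1a
  t1: fe cc 1a f5 60 b6 d9 1a

RES = [ 0xfe  0xcc  0x1a  0xf5  0x60  0xb6  0xd9  0x1a ]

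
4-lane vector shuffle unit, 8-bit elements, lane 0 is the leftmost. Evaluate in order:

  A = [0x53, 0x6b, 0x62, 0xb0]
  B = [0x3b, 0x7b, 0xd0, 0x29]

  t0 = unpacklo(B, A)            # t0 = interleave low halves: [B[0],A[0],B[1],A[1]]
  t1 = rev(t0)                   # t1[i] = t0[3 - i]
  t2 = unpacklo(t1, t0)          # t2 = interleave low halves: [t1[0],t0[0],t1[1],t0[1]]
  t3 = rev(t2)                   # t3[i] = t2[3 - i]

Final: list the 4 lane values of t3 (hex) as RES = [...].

  t0: 3b 53 7b 6b
  t1: 6b 7b 53 3b
  t2: 6b 3b 7b 53
  t3: 53 7b 3b 6b

RES = [0x53, 0x7b, 0x3b, 0x6b]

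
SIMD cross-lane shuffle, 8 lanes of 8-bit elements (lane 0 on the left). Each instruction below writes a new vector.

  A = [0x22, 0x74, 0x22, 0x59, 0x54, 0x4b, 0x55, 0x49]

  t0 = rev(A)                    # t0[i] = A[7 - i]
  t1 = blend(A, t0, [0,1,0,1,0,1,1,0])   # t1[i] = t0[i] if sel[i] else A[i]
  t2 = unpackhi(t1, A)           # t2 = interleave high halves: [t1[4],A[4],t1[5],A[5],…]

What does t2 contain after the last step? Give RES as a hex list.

  t0: 49 55 4b 54 59 22 74 22
  t1: 22 55 22 54 54 22 74 49
  t2: 54 54 22 4b 74 55 49 49

RES = [0x54, 0x54, 0x22, 0x4b, 0x74, 0x55, 0x49, 0x49]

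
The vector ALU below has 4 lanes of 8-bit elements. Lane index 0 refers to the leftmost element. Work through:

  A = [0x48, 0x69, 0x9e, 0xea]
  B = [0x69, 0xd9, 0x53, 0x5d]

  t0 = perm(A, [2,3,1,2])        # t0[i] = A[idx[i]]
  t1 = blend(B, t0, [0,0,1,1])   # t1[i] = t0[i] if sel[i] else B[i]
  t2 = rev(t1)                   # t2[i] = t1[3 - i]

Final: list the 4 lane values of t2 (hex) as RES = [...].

→ t0 |9e|ea|69|9e|
→ t1 |69|d9|69|9e|
→ t2 |9e|69|d9|69|

RES = [0x9e, 0x69, 0xd9, 0x69]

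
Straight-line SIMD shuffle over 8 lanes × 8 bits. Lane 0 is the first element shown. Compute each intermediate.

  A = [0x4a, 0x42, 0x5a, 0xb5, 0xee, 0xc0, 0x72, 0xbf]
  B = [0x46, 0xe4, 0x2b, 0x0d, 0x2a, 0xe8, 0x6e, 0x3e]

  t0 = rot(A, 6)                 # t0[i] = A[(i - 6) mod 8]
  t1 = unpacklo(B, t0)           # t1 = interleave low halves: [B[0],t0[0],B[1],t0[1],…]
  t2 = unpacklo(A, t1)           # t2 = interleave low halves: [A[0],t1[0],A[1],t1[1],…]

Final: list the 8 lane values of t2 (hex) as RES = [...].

→ t0 |5a|b5|ee|c0|72|bf|4a|42|
→ t1 |46|5a|e4|b5|2b|ee|0d|c0|
→ t2 |4a|46|42|5a|5a|e4|b5|b5|

RES = [0x4a, 0x46, 0x42, 0x5a, 0x5a, 0xe4, 0xb5, 0xb5]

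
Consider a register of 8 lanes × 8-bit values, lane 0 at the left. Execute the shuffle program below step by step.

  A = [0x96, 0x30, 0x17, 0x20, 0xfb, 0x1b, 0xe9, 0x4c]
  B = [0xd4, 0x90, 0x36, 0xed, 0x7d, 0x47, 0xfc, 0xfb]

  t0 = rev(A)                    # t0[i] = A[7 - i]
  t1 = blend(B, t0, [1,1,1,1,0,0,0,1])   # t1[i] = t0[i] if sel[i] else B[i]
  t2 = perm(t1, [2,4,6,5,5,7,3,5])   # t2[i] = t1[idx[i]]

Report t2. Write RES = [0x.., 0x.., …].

RES = [ 0x1b  0x7d  0xfc  0x47  0x47  0x96  0xfb  0x47 ]

→ t0 |4c|e9|1b|fb|20|17|30|96|
→ t1 |4c|e9|1b|fb|7d|47|fc|96|
→ t2 |1b|7d|fc|47|47|96|fb|47|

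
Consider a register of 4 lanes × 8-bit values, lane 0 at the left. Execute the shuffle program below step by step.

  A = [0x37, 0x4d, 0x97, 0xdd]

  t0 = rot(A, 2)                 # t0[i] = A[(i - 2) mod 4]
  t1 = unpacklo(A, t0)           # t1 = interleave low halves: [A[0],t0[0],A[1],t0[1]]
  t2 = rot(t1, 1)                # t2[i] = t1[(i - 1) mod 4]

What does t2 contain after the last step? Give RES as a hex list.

RES = [0xdd, 0x37, 0x97, 0x4d]

  t0: 97 dd 37 4d
  t1: 37 97 4d dd
  t2: dd 37 97 4d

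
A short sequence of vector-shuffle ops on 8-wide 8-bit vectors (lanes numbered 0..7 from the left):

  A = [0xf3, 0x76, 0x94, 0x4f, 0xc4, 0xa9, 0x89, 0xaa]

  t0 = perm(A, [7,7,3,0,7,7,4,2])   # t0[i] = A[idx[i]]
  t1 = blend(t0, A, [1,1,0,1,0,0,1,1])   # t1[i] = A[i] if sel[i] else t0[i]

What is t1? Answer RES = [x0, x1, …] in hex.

RES = [ 0xf3  0x76  0x4f  0x4f  0xaa  0xaa  0x89  0xaa ]

  t0: aa aa 4f f3 aa aa c4 94
  t1: f3 76 4f 4f aa aa 89 aa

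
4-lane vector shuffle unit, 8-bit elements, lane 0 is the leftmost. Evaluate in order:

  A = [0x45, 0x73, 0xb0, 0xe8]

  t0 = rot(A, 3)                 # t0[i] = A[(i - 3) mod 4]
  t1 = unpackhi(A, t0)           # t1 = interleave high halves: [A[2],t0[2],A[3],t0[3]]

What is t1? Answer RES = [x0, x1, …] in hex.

RES = [0xb0, 0xe8, 0xe8, 0x45]

→ t0 |73|b0|e8|45|
→ t1 |b0|e8|e8|45|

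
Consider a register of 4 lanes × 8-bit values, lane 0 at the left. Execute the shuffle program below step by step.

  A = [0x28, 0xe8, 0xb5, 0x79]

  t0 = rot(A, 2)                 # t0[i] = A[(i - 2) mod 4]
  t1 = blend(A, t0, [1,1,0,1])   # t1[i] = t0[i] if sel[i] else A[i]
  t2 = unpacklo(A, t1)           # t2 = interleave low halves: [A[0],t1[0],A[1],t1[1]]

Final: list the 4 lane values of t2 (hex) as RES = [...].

RES = [0x28, 0xb5, 0xe8, 0x79]

  t0: b5 79 28 e8
  t1: b5 79 b5 e8
  t2: 28 b5 e8 79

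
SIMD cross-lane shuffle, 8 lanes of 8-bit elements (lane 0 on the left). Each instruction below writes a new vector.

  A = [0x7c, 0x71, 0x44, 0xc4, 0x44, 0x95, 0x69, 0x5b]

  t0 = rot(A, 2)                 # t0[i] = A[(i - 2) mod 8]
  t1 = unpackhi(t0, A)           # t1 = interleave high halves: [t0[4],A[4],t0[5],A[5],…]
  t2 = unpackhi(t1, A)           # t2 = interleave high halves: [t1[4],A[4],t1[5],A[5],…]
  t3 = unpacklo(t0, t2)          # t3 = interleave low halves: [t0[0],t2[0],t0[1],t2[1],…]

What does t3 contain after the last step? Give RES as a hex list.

RES = [0x69, 0x44, 0x5b, 0x44, 0x7c, 0x69, 0x71, 0x95]

t0 = [0x69, 0x5b, 0x7c, 0x71, 0x44, 0xc4, 0x44, 0x95]
t1 = [0x44, 0x44, 0xc4, 0x95, 0x44, 0x69, 0x95, 0x5b]
t2 = [0x44, 0x44, 0x69, 0x95, 0x95, 0x69, 0x5b, 0x5b]
t3 = [0x69, 0x44, 0x5b, 0x44, 0x7c, 0x69, 0x71, 0x95]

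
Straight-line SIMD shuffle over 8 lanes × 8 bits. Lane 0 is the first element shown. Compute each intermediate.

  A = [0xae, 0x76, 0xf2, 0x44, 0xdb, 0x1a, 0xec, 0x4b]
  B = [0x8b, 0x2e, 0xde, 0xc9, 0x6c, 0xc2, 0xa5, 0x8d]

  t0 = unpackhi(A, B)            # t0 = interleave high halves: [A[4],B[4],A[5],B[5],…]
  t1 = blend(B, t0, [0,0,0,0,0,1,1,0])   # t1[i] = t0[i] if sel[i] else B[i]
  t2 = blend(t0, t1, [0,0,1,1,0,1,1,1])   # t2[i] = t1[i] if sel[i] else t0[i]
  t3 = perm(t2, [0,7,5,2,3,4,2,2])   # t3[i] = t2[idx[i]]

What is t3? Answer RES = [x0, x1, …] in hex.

t0 = [0xdb, 0x6c, 0x1a, 0xc2, 0xec, 0xa5, 0x4b, 0x8d]
t1 = [0x8b, 0x2e, 0xde, 0xc9, 0x6c, 0xa5, 0x4b, 0x8d]
t2 = [0xdb, 0x6c, 0xde, 0xc9, 0xec, 0xa5, 0x4b, 0x8d]
t3 = [0xdb, 0x8d, 0xa5, 0xde, 0xc9, 0xec, 0xde, 0xde]

RES = [ 0xdb  0x8d  0xa5  0xde  0xc9  0xec  0xde  0xde ]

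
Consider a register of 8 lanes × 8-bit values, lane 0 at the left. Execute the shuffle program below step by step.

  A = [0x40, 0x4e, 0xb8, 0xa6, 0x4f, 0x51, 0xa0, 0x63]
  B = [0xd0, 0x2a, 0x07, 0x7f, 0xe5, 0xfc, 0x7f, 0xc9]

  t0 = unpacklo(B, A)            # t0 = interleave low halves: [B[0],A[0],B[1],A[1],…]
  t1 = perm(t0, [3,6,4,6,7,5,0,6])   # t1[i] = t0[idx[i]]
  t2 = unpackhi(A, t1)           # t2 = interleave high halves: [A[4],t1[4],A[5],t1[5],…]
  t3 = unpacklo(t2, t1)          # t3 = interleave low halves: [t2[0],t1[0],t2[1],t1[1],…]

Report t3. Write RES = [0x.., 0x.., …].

RES = [ 0x4f  0x4e  0xa6  0x7f  0x51  0x07  0xb8  0x7f ]

→ t0 |d0|40|2a|4e|07|b8|7f|a6|
→ t1 |4e|7f|07|7f|a6|b8|d0|7f|
→ t2 |4f|a6|51|b8|a0|d0|63|7f|
→ t3 |4f|4e|a6|7f|51|07|b8|7f|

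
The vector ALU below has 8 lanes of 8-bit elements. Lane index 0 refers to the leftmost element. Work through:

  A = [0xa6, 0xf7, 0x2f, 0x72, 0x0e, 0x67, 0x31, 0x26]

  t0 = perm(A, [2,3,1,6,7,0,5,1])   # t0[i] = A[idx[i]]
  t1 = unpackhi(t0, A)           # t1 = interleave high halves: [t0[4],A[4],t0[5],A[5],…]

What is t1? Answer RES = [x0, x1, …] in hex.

t0 = [0x2f, 0x72, 0xf7, 0x31, 0x26, 0xa6, 0x67, 0xf7]
t1 = [0x26, 0x0e, 0xa6, 0x67, 0x67, 0x31, 0xf7, 0x26]

RES = [ 0x26  0x0e  0xa6  0x67  0x67  0x31  0xf7  0x26 ]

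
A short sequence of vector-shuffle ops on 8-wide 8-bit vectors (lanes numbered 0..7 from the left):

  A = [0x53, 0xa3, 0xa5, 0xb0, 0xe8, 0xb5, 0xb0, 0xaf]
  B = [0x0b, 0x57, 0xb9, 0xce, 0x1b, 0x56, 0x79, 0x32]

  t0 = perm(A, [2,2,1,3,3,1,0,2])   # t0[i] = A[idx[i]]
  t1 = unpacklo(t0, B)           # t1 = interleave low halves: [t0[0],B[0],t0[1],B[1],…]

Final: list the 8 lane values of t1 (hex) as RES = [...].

  t0: a5 a5 a3 b0 b0 a3 53 a5
  t1: a5 0b a5 57 a3 b9 b0 ce

RES = [ 0xa5  0x0b  0xa5  0x57  0xa3  0xb9  0xb0  0xce ]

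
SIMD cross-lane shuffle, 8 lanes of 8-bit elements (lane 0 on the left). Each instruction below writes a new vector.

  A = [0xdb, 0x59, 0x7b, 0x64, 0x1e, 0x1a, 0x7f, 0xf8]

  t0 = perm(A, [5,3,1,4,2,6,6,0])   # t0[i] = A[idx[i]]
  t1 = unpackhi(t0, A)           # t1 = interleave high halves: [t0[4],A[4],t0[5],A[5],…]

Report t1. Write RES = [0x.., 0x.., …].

t0 = [0x1a, 0x64, 0x59, 0x1e, 0x7b, 0x7f, 0x7f, 0xdb]
t1 = [0x7b, 0x1e, 0x7f, 0x1a, 0x7f, 0x7f, 0xdb, 0xf8]

RES = [ 0x7b  0x1e  0x7f  0x1a  0x7f  0x7f  0xdb  0xf8 ]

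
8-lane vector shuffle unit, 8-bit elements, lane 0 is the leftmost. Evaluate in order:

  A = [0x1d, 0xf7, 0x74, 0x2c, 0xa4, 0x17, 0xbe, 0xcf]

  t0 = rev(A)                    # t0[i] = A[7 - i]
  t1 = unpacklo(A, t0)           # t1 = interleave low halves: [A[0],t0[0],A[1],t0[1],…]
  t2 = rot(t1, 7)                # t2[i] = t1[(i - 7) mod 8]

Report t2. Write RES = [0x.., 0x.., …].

RES = [0xcf, 0xf7, 0xbe, 0x74, 0x17, 0x2c, 0xa4, 0x1d]

→ t0 |cf|be|17|a4|2c|74|f7|1d|
→ t1 |1d|cf|f7|be|74|17|2c|a4|
→ t2 |cf|f7|be|74|17|2c|a4|1d|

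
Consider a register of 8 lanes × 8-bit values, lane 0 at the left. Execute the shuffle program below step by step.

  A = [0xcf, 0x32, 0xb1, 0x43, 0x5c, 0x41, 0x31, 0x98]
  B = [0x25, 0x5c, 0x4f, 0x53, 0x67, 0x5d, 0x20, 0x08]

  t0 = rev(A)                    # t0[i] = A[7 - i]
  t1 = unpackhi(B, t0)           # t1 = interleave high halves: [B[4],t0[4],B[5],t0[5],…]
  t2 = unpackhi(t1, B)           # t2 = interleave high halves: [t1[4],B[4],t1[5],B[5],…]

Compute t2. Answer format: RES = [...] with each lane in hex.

t0 = [0x98, 0x31, 0x41, 0x5c, 0x43, 0xb1, 0x32, 0xcf]
t1 = [0x67, 0x43, 0x5d, 0xb1, 0x20, 0x32, 0x08, 0xcf]
t2 = [0x20, 0x67, 0x32, 0x5d, 0x08, 0x20, 0xcf, 0x08]

RES = [ 0x20  0x67  0x32  0x5d  0x08  0x20  0xcf  0x08 ]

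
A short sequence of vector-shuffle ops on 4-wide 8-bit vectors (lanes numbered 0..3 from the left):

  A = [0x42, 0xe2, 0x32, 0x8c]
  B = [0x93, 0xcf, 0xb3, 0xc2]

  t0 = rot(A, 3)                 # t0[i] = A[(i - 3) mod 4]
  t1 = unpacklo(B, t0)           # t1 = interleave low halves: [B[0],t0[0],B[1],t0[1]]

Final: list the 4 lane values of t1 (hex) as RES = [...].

→ t0 |e2|32|8c|42|
→ t1 |93|e2|cf|32|

RES = [0x93, 0xe2, 0xcf, 0x32]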